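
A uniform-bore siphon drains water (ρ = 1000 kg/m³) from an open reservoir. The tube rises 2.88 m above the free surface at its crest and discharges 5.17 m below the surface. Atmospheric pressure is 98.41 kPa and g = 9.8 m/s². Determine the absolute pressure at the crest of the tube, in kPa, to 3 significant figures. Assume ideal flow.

P_top = 19.5 kPa

Bernoulli surface→outlet gives ½v² = g·h_out, so v = √(2·9.8·5.17) = 10.1 m/s.
With constant cross-section the crest speed equals v; applying Bernoulli from the surface up to the crest, P_top = P_atm − ½ρv² − ρg·h_top.
P_top = 98410 − ½·1000·10.1² − 1000·9.8·2.88 = 19500 Pa.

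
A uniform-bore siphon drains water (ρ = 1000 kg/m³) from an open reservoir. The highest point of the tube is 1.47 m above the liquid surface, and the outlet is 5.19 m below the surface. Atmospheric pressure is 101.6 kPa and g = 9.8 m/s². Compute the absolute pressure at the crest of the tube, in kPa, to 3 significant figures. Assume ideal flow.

From the surface to the outlet (both open to atmosphere, surface at rest): v = √(2g·h_out) = √(2·9.8·5.19) = 10.1 m/s.
Continuity keeps v the same throughout the tube; from surface to crest, P_atm + 0 = P_top + ½ρv² + ρg·h_top.
P_top = 101600 − ½·1000·10.1² − 1000·9.8·1.47 = 36300 Pa.

P_top ≈ 36.3 kPa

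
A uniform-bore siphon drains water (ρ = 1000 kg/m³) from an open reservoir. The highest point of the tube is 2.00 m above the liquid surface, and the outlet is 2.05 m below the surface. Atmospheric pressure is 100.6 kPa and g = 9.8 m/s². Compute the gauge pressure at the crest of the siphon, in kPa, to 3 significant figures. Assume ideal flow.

From the surface to the outlet (both open to atmosphere, surface at rest): v = √(2g·h_out) = √(2·9.8·2.05) = 6.34 m/s.
The bore is uniform, so the speed at the crest is the same v. Bernoulli surface→crest: P_atm = P_top + ½ρv² + ρg·h_top.
P_top = 100600 − ½·1000·6.34² − 1000·9.8·2.00 = 60900 Pa. So P_gauge = P_top − P_atm = -39700 Pa.

-39.7 kPa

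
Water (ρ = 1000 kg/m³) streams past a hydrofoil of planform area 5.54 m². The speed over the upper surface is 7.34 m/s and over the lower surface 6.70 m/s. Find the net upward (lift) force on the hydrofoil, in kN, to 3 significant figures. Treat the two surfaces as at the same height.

24.9 kN

The faster flow above has the lower pressure; Bernoulli (same height) gives ΔP = ½ρ(v_up² − v_low²).
ΔP = ½·1000·(7.34² − 6.70²) = 4490 Pa.
Lift = ΔP · A = 4490 × 5.54 = 24900 N.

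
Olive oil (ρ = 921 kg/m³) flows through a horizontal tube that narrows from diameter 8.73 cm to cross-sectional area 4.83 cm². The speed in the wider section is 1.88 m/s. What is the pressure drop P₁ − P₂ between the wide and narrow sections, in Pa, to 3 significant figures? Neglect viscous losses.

Continuity gives A₁v₁ = A₂v₂, so v₂ = (59.9 cm²)/(4.83 cm²) × 1.88 m/s = 23.3 m/s.
Along the horizontal streamline, P + ½ρv² is constant.
P₁ − P₂ = ½·921·(23.3² − 1.88²) = ½·921·539 = 248000 Pa.

ΔP ≈ 248000 Pa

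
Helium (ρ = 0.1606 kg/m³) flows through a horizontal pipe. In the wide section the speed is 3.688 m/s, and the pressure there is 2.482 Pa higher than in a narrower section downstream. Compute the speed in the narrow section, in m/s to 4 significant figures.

Along the level pipe P + ½ρv² is conserved, hence v₂² = v₁² + 2(P₁ − P₂)/ρ.
v₂ = √(3.688² + 2·2.482/0.1606) = √(13.60 + 30.91) = 6.672 m/s.

6.672 m/s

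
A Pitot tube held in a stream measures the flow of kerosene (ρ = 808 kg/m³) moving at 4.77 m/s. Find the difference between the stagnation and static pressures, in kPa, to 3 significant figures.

ΔP = 9.19 kPa

At the stagnation point the flow is brought to rest, so Bernoulli gives P_stag − P_static = ½ρv².
ΔP = ½·808·4.77² = 9190 Pa.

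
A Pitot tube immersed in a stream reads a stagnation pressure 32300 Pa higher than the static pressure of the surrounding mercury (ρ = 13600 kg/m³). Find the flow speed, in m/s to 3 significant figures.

At the stagnation point the flow is brought to rest, so Bernoulli gives P_stag − P_static = ½ρv².
v = √(2ΔP/ρ) = √(2·32300/13600) = 2.18 m/s.

v ≈ 2.18 m/s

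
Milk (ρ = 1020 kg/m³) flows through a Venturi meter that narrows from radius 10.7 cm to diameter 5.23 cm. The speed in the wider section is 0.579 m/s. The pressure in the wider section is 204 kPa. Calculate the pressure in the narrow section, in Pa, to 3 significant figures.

P₂ ≈ 156000 Pa

Mass conservation (A₁v₁ = A₂v₂) gives v₂ = 0.579 × 360/21.5 = 9.69 m/s.
With no height change, Bernoulli's equation is P₁ + ½ρv₁² = P₂ + ½ρv₂².
P₂ = P₁ − ½ρ(v₂² − v₁²) = 204000 − ½·1020·(9.69² − 0.579²) = 204000 − 47800 = 156000 Pa.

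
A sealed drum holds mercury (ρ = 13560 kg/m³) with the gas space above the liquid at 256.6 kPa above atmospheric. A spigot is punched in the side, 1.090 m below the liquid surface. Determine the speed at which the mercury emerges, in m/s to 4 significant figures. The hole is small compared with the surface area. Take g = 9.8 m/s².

Take point 1 at the surface (v₁ ≈ 0) and point 2 at the hole (at atmospheric pressure). Bernoulli: P₁ + ρg h = P_atm + ½ρv₂².
With P₁ − P_atm = 256600 Pa, v₂ = √(2gh + 2ΔP/ρ) = √(2·9.8·1.090 + 2·256600/13560) = 7.695 m/s.

v ≈ 7.695 m/s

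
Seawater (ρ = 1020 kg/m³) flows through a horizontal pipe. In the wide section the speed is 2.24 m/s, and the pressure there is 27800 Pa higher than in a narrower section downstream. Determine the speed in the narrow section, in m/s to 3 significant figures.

v₂ ≈ 7.72 m/s

With h₁ = h₂, rearranging Bernoulli gives v₂ = √(v₁² + 2ΔP/ρ).
v₂ = √(2.24² + 2·27800/1020) = √(5.02 + 54.5) = 7.72 m/s.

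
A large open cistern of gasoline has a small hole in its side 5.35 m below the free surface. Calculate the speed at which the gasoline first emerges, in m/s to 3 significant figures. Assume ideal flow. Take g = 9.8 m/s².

Bernoulli from surface to hole (P equal, v_surface ≈ 0): v = √(2gh) = √(2×9.8×5.35) = 10.2 m/s.

v ≈ 10.2 m/s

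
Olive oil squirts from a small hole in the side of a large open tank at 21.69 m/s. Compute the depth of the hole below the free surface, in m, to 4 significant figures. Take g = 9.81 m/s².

Inverting v = √(2gh) gives h = v² / 2g.
h = 21.69²/(2·9.81) = 470.5/19.62 = 23.98 m.

h = 23.98 m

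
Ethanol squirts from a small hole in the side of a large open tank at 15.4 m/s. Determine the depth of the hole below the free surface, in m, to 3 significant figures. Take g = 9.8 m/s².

h ≈ 12.1 m

Torricelli: v = √(2gh), so h = v²/(2g).
h = 15.4²/(2·9.8) = 237/19.60 = 12.1 m.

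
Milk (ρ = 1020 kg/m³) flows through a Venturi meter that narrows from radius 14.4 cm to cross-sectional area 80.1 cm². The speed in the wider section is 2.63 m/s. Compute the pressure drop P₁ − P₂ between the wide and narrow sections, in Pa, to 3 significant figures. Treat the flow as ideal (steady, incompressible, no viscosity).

ΔP = 230000 Pa

The volume flow rate is constant, so v₂ = (A₁/A₂)v₁ = (651/80.1)·2.63 = 21.4 m/s.
Along the horizontal streamline, P + ½ρv² is constant.
P₁ − P₂ = ½·1020·(21.4² − 2.63²) = ½·1020·451 = 230000 Pa.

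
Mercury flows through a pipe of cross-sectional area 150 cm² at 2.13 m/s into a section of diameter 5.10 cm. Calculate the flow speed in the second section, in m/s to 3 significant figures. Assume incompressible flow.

Mass conservation (A₁v₁ = A₂v₂) gives v₂ = 2.13 × 150/20.4 = 15.6 m/s.

v₂ ≈ 15.6 m/s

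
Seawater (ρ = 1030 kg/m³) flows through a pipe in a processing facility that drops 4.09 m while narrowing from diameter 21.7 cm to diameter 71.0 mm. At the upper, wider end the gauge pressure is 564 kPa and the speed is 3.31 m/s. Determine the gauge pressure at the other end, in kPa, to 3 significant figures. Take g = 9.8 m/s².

119 kPa

By continuity, v₂ = v₁·A₁/A₂ = 3.31·(370/39.6) = 30.9 m/s.
Energy conservation along the streamline gives P₂ = P₁ − ½ρ(v₂² − v₁²) − ρg(h₂ − h₁).
P₂ = 564000 + ½·1030·(3.31² − 30.9²) − 1030·9.8·(−4.09) = 564000 + (-487000) − (-41300) = 119000 Pa.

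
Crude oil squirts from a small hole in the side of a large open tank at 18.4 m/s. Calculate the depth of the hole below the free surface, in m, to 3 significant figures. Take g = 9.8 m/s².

Inverting v = √(2gh) gives h = v² / 2g.
h = 18.4²/(2·9.8) = 339/19.60 = 17.3 m.

17.3 m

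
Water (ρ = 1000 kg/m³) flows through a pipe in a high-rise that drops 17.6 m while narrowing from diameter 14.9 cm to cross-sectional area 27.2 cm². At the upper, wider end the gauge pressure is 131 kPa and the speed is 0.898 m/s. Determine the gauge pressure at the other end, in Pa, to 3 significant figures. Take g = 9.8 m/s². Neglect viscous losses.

The volume flow rate is constant, so v₂ = (A₁/A₂)v₁ = (174/27.2)·0.898 = 5.76 m/s.
Energy conservation along the streamline gives P₂ = P₁ − ½ρ(v₂² − v₁²) − ρg(h₂ − h₁).
P₂ = 131000 + ½·1000·(0.898² − 5.76²) − 1000·9.8·(−17.6) = 131000 + (-16200) − (-172000) = 287000 Pa.

287000 Pa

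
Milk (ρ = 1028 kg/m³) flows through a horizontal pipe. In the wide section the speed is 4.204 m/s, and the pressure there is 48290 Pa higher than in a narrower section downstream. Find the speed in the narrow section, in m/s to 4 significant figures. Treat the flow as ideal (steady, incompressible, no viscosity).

10.57 m/s

Horizontal Bernoulli: P₁ + ½ρv₁² = P₂ + ½ρv₂², so v₂² = v₁² + 2(P₁ − P₂)/ρ.
v₂ = √(4.204² + 2·48290/1028) = √(17.67 + 93.95) = 10.57 m/s.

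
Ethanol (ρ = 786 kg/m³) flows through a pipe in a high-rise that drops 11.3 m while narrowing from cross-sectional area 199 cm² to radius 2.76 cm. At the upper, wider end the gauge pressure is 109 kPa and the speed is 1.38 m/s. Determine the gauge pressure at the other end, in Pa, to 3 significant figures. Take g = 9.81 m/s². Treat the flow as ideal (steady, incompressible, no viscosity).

P₂ ≈ 145000 Pa

Mass conservation (A₁v₁ = A₂v₂) gives v₂ = 1.38 × 199/23.9 = 11.5 m/s.
Energy conservation along the streamline gives P₂ = P₁ − ½ρ(v₂² − v₁²) − ρg(h₂ − h₁).
P₂ = 109000 + ½·786·(1.38² − 11.5²) − 786·9.81·(−11.3) = 109000 + (-51000) − (-87100) = 145000 Pa.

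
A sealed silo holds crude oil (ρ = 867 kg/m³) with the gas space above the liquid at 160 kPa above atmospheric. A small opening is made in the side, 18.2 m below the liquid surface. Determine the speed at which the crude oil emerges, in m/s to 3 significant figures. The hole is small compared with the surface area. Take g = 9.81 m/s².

Take point 1 at the surface (v₁ ≈ 0) and point 2 at the hole (at atmospheric pressure). Bernoulli: P₁ + ρg h = P_atm + ½ρv₂².
With P₁ − P_atm = 160000 Pa, v₂ = √(2gh + 2ΔP/ρ) = √(2·9.81·18.2 + 2·160000/867) = 26.9 m/s.

v = 26.9 m/s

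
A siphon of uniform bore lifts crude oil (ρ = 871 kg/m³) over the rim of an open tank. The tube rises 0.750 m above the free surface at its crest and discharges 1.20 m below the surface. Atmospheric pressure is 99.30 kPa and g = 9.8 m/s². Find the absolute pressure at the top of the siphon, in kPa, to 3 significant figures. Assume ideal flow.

Bernoulli surface→outlet gives ½v² = g·h_out, so v = √(2·9.8·1.20) = 4.85 m/s.
With constant cross-section the crest speed equals v; applying Bernoulli from the surface up to the crest, P_top = P_atm − ½ρv² − ρg·h_top.
P_top = 99300 − ½·871·4.85² − 871·9.8·0.750 = 82700 Pa.

P_top ≈ 82.7 kPa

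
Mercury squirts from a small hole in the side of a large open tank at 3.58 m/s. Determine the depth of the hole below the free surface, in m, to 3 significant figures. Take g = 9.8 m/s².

Inverting v = √(2gh) gives h = v² / 2g.
h = 3.58²/(2·9.8) = 12.8/19.60 = 0.654 m.

h = 0.654 m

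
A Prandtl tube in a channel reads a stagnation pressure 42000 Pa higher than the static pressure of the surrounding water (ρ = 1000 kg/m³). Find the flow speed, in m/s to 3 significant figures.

9.17 m/s

At the stagnation point the flow is brought to rest, so Bernoulli gives P_stag − P_static = ½ρv².
v = √(2ΔP/ρ) = √(2·42000/1000) = 9.17 m/s.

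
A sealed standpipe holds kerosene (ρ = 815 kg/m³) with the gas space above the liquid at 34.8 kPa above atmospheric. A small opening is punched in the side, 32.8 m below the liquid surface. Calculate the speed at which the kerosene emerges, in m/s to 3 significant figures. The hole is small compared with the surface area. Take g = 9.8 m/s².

v ≈ 27.0 m/s

Take point 1 at the surface (v₁ ≈ 0) and point 2 at the hole (at atmospheric pressure). Bernoulli: P₁ + ρg h = P_atm + ½ρv₂².
With P₁ − P_atm = 34800 Pa, v₂ = √(2gh + 2ΔP/ρ) = √(2·9.8·32.8 + 2·34800/815) = 27.0 m/s.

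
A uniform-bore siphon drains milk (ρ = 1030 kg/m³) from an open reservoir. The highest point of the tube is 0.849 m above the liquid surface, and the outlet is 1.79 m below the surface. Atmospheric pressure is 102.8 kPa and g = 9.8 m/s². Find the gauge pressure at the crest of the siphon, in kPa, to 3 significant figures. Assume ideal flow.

From the surface to the outlet (both open to atmosphere, surface at rest): v = √(2g·h_out) = √(2·9.8·1.79) = 5.92 m/s.
Continuity keeps v the same throughout the tube; from surface to crest, P_atm + 0 = P_top + ½ρv² + ρg·h_top.
P_top = 102800 − ½·1030·5.92² − 1030·9.8·0.849 = 76200 Pa. So P_gauge = P_top − P_atm = -26600 Pa.

P_gauge = -26.6 kPa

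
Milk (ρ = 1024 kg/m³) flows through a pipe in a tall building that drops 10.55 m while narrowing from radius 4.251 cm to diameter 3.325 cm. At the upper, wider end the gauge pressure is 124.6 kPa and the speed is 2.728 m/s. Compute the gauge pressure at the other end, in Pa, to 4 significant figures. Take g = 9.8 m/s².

71400 Pa

The volume flow rate is constant, so v₂ = (A₁/A₂)v₁ = (56.77/8.683)·2.728 = 17.84 m/s.
Bernoulli: P₁ + ½ρv₁² + ρg h₁ = P₂ + ½ρv₂² + ρg h₂, so P₂ = P₁ + ½ρ(v₁² − v₂²) − ρg(h₂ − h₁).
P₂ = 124600 + ½·1024·(2.728² − 17.84²) − 1024·9.8·(−10.55) = 124600 + (-159100) − (-105900) = 71400 Pa.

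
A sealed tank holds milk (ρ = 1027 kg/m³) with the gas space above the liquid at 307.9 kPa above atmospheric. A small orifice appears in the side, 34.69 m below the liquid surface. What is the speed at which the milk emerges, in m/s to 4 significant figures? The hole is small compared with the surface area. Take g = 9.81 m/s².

v ≈ 35.78 m/s

Take point 1 at the surface (v₁ ≈ 0) and point 2 at the hole (at atmospheric pressure). Bernoulli: P₁ + ρg h = P_atm + ½ρv₂².
With P₁ − P_atm = 307900 Pa, v₂ = √(2gh + 2ΔP/ρ) = √(2·9.81·34.69 + 2·307900/1027) = 35.78 m/s.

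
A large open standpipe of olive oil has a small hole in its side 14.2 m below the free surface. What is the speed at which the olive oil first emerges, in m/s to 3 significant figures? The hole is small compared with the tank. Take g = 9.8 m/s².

16.7 m/s

Bernoulli from surface to hole (P equal, v_surface ≈ 0): v = √(2gh) = √(2×9.8×14.2) = 16.7 m/s.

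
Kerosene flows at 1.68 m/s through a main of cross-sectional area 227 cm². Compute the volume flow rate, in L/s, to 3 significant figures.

Q ≈ 38.1 L/s

Q = A·v = 0.0227 m² × 1.68 m/s = 0.0381 m³/s.
Converting: 0.0381 m³/s × 1000 = 38.1 L/s.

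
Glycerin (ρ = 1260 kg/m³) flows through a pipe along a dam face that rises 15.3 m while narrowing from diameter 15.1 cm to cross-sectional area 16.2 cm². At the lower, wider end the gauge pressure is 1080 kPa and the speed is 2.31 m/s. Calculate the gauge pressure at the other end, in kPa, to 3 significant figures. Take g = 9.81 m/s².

By continuity, v₂ = v₁·A₁/A₂ = 2.31·(179/16.2) = 25.5 m/s.
Bernoulli: P₁ + ½ρv₁² + ρg h₁ = P₂ + ½ρv₂² + ρg h₂, so P₂ = P₁ + ½ρ(v₁² − v₂²) − ρg(h₂ − h₁).
P₂ = 1080000 + ½·1260·(2.31² − 25.5²) − 1260·9.81·(+15.3) = 1080000 + (-407000) − (189000) = 483000 Pa.

P₂ ≈ 483 kPa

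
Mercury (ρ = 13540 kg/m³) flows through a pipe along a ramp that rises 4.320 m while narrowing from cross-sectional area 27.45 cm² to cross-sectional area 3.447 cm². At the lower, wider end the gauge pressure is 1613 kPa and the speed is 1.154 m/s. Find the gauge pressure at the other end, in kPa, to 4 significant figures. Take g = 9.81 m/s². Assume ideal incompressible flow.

Mass conservation (A₁v₁ = A₂v₂) gives v₂ = 1.154 × 27.45/3.447 = 9.190 m/s.
Applying Bernoulli between the two ends and solving for P₂: P₂ = P₁ + ½ρ(v₁² − v₂²) − ρgΔh.
P₂ = 1613000 + ½·13540·(1.154² − 9.190²) − 13540·9.81·(+4.320) = 1613000 + (-562700) − (573800) = 476500 Pa.

P₂ ≈ 476.5 kPa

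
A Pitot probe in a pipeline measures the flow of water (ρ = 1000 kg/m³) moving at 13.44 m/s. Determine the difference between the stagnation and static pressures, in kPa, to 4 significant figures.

ΔP = 90.32 kPa

The dynamic pressure equals the rise in static pressure at the stagnation point: ΔP = ½ρv².
ΔP = ½·1000·13.44² = 90320 Pa.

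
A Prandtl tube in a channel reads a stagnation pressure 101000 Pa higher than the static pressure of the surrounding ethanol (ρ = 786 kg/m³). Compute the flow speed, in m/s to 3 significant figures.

At the stagnation point the flow is brought to rest, so Bernoulli gives P_stag − P_static = ½ρv².
v = √(2ΔP/ρ) = √(2·101000/786) = 16.0 m/s.

v ≈ 16.0 m/s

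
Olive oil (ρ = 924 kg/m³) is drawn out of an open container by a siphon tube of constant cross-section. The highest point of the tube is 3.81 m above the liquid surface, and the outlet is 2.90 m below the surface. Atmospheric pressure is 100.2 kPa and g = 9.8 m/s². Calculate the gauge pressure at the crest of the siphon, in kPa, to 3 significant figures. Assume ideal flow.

P_gauge ≈ -60.8 kPa

From the surface to the outlet (both open to atmosphere, surface at rest): v = √(2g·h_out) = √(2·9.8·2.90) = 7.54 m/s.
With constant cross-section the crest speed equals v; applying Bernoulli from the surface up to the crest, P_top = P_atm − ½ρv² − ρg·h_top.
P_top = 100200 − ½·924·7.54² − 924·9.8·3.81 = 39400 Pa. So P_gauge = P_top − P_atm = -60800 Pa.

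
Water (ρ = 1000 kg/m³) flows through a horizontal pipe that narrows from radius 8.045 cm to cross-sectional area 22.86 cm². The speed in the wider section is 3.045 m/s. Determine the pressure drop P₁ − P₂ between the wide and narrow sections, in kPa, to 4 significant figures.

By continuity, v₂ = v₁·A₁/A₂ = 3.045·(203.3/22.86) = 27.08 m/s.
Bernoulli (h₁ = h₂): P₁ − P₂ = ½ρ(v₂² − v₁²).
P₁ − P₂ = ½·1000·(27.08² − 3.045²) = ½·1000·724.3 = 362100 Pa.

362.1 kPa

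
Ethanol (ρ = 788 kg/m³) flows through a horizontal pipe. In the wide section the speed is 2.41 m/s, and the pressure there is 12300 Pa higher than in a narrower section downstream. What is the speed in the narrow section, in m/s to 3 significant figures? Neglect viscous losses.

6.08 m/s

Horizontal Bernoulli: P₁ + ½ρv₁² = P₂ + ½ρv₂², so v₂² = v₁² + 2(P₁ − P₂)/ρ.
v₂ = √(2.41² + 2·12300/788) = √(5.81 + 31.2) = 6.08 m/s.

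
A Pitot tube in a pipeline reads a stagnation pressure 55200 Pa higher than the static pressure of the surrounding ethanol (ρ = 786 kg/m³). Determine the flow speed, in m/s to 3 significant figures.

v ≈ 11.9 m/s

The dynamic pressure equals the rise in static pressure at the stagnation point: ΔP = ½ρv².
v = √(2ΔP/ρ) = √(2·55200/786) = 11.9 m/s.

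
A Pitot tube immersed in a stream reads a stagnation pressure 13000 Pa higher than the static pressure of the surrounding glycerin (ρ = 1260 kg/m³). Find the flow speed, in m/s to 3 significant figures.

v ≈ 4.54 m/s

At the stagnation point the flow is brought to rest, so Bernoulli gives P_stag − P_static = ½ρv².
v = √(2ΔP/ρ) = √(2·13000/1260) = 4.54 m/s.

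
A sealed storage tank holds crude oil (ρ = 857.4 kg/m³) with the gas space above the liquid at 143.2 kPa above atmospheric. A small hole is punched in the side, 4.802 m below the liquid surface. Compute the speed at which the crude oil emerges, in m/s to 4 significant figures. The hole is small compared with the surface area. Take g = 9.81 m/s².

Take point 1 at the surface (v₁ ≈ 0) and point 2 at the hole (at atmospheric pressure). Bernoulli: P₁ + ρg h = P_atm + ½ρv₂².
With P₁ − P_atm = 143200 Pa, v₂ = √(2gh + 2ΔP/ρ) = √(2·9.81·4.802 + 2·143200/857.4) = 20.69 m/s.

20.69 m/s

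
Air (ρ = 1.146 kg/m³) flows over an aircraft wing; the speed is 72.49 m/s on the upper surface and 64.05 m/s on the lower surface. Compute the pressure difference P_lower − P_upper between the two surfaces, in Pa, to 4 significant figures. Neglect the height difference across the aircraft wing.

ΔP ≈ 660.3 Pa

The pressure is lower where the speed is higher: ΔP = ½ρ(v_up² − v_low²).
ΔP = ½·1.146·(72.49² − 64.05²) = 660.3 Pa.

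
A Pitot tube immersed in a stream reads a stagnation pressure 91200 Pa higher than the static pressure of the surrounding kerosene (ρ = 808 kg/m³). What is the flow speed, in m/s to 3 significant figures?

v ≈ 15.0 m/s

The dynamic pressure equals the rise in static pressure at the stagnation point: ΔP = ½ρv².
v = √(2ΔP/ρ) = √(2·91200/808) = 15.0 m/s.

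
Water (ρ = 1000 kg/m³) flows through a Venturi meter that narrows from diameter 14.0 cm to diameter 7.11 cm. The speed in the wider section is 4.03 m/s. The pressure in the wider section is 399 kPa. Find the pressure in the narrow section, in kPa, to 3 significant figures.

P₂ ≈ 285 kPa

Continuity gives A₁v₁ = A₂v₂, so v₂ = (154 cm²)/(39.7 cm²) × 4.03 m/s = 15.6 m/s.
With no height change, Bernoulli's equation is P₁ + ½ρv₁² = P₂ + ½ρv₂².
P₂ = P₁ − ½ρ(v₂² − v₁²) = 399000 − ½·1000·(15.6² − 4.03²) = 399000 − 114000 = 285000 Pa.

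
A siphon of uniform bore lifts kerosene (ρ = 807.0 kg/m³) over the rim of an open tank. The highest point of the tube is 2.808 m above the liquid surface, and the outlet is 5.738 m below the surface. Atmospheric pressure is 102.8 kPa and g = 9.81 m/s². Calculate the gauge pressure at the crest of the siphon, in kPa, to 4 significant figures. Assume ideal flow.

From the surface to the outlet (both open to atmosphere, surface at rest): v = √(2g·h_out) = √(2·9.81·5.738) = 10.61 m/s.
With constant cross-section the crest speed equals v; applying Bernoulli from the surface up to the crest, P_top = P_atm − ½ρv² − ρg·h_top.
P_top = 102800 − ½·807.0·10.61² − 807.0·9.81·2.808 = 35140 Pa. So P_gauge = P_top − P_atm = -67660 Pa.

P_gauge ≈ -67.66 kPa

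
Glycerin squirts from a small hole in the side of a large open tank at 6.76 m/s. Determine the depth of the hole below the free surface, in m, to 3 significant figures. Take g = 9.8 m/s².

h ≈ 2.33 m

Torricelli: v = √(2gh), so h = v²/(2g).
h = 6.76²/(2·9.8) = 45.7/19.60 = 2.33 m.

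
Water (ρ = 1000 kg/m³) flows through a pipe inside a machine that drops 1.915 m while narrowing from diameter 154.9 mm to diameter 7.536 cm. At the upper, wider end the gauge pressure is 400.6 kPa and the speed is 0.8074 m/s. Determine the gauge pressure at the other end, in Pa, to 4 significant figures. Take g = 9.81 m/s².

413900 Pa

Mass conservation (A₁v₁ = A₂v₂) gives v₂ = 0.8074 × 188.4/44.60 = 3.411 m/s.
Bernoulli: P₁ + ½ρv₁² + ρg h₁ = P₂ + ½ρv₂² + ρg h₂, so P₂ = P₁ + ½ρ(v₁² − v₂²) − ρg(h₂ − h₁).
P₂ = 400600 + ½·1000·(0.8074² − 3.411²) − 1000·9.81·(−1.915) = 400600 + (-5492) − (-18790) = 413900 Pa.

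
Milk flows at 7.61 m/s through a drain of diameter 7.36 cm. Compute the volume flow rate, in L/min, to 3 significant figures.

1940 L/min

Q = A·v = 0.00425 m² × 7.61 m/s = 0.0324 m³/s.
Converting: 0.0324 m³/s × 60000 = 1940 L/min.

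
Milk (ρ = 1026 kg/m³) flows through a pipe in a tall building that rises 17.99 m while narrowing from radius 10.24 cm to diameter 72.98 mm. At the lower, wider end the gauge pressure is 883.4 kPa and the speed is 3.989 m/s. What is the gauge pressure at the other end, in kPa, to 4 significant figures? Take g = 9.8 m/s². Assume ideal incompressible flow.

P₂ ≈ 204.4 kPa

By continuity, v₂ = v₁·A₁/A₂ = 3.989·(329.4/41.83) = 31.41 m/s.
Applying Bernoulli between the two ends and solving for P₂: P₂ = P₁ + ½ρ(v₁² − v₂²) − ρgΔh.
P₂ = 883400 + ½·1026·(3.989² − 31.41²) − 1026·9.8·(+17.99) = 883400 + (-498100) − (180900) = 204400 Pa.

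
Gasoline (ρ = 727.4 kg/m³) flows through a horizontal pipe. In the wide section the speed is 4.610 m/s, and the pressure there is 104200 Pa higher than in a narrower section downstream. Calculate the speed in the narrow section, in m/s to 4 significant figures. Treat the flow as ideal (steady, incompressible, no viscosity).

Along the level pipe P + ½ρv² is conserved, hence v₂² = v₁² + 2(P₁ − P₂)/ρ.
v₂ = √(4.610² + 2·104200/727.4) = √(21.25 + 286.5) = 17.54 m/s.

v₂ ≈ 17.54 m/s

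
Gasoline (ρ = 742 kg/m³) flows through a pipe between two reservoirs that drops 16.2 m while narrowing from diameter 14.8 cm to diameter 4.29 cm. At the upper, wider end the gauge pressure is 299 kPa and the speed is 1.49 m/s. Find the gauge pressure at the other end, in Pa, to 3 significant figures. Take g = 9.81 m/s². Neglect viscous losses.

Mass conservation (A₁v₁ = A₂v₂) gives v₂ = 1.49 × 172/14.5 = 17.7 m/s.
Applying Bernoulli between the two ends and solving for P₂: P₂ = P₁ + ½ρ(v₁² − v₂²) − ρgΔh.
P₂ = 299000 + ½·742·(1.49² − 17.7²) − 742·9.81·(−16.2) = 299000 + (-116000) − (-118000) = 301000 Pa.

P₂ ≈ 301000 Pa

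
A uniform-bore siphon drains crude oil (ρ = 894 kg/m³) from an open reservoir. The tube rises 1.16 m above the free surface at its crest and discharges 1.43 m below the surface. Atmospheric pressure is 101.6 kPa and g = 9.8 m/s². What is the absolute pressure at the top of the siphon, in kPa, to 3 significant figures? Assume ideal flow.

78.9 kPa

The outlet speed comes from Torricelli: v = √(2g·1.43) = 5.29 m/s.
Continuity keeps v the same throughout the tube; from surface to crest, P_atm + 0 = P_top + ½ρv² + ρg·h_top.
P_top = 101600 − ½·894·5.29² − 894·9.8·1.16 = 78900 Pa.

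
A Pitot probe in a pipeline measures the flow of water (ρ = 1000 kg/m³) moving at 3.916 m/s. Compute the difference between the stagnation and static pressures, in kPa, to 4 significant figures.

Bernoulli between the free stream and the stagnation point: ½ρv² = P_stag − P_static.
ΔP = ½·1000·3.916² = 7668 Pa.

7.668 kPa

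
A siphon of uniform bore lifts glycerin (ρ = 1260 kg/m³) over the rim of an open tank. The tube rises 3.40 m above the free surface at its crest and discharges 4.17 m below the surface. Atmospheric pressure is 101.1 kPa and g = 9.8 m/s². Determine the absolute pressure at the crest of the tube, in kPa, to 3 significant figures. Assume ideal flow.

7.63 kPa

From the surface to the outlet (both open to atmosphere, surface at rest): v = √(2g·h_out) = √(2·9.8·4.17) = 9.04 m/s.
With constant cross-section the crest speed equals v; applying Bernoulli from the surface up to the crest, P_top = P_atm − ½ρv² − ρg·h_top.
P_top = 101100 − ½·1260·9.04² − 1260·9.8·3.40 = 7630 Pa.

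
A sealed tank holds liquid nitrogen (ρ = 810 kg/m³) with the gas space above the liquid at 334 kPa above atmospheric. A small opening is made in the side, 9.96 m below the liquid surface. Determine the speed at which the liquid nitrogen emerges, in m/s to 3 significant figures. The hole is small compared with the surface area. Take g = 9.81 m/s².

v ≈ 31.9 m/s

Take point 1 at the surface (v₁ ≈ 0) and point 2 at the hole (at atmospheric pressure). Bernoulli: P₁ + ρg h = P_atm + ½ρv₂².
With P₁ − P_atm = 334000 Pa, v₂ = √(2gh + 2ΔP/ρ) = √(2·9.81·9.96 + 2·334000/810) = 31.9 m/s.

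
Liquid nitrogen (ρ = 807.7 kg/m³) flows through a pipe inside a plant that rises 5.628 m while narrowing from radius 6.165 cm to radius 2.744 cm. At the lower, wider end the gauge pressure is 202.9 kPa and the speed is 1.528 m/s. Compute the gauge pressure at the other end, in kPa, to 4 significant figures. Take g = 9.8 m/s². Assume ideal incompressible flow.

Mass conservation (A₁v₁ = A₂v₂) gives v₂ = 1.528 × 119.4/23.65 = 7.713 m/s.
Energy conservation along the streamline gives P₂ = P₁ − ½ρ(v₂² − v₁²) − ρg(h₂ − h₁).
P₂ = 202900 + ½·807.7·(1.528² − 7.713²) − 807.7·9.8·(+5.628) = 202900 + (-23080) − (44550) = 135300 Pa.

135.3 kPa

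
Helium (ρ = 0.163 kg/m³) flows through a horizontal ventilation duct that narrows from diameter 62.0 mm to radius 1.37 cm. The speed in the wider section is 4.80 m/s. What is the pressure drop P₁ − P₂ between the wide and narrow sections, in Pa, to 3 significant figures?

The volume flow rate is constant, so v₂ = (A₁/A₂)v₁ = (30.2/5.90)·4.80 = 24.6 m/s.
With no height change, Bernoulli's equation is P₁ + ½ρv₁² = P₂ + ½ρv₂².
P₁ − P₂ = ½·0.163·(24.6² − 4.80²) = ½·0.163·581 = 47.3 Pa.

47.3 Pa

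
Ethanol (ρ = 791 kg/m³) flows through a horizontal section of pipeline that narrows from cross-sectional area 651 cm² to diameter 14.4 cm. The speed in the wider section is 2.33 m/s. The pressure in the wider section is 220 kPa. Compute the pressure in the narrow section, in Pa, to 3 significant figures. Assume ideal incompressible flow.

P₂ ≈ 188000 Pa

Continuity gives A₁v₁ = A₂v₂, so v₂ = (651 cm²)/(163 cm²) × 2.33 m/s = 9.31 m/s.
Along the horizontal streamline, P + ½ρv² is constant.
P₂ = P₁ − ½ρ(v₂² − v₁²) = 220000 − ½·791·(9.31² − 2.33²) = 220000 − 32200 = 188000 Pa.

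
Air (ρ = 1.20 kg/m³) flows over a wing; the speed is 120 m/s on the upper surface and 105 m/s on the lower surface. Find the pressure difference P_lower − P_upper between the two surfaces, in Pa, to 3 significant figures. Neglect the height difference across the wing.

With negligible Δh, P + ½ρv² is constant, so P_low − P_up = ½ρ(v_up² − v_low²).
ΔP = ½·1.20·(120² − 105²) = 2020 Pa.

ΔP ≈ 2020 Pa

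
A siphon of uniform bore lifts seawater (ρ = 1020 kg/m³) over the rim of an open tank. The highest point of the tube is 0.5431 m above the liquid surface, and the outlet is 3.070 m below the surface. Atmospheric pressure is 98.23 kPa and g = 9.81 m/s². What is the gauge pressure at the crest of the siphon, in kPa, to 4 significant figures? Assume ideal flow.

Bernoulli surface→outlet gives ½v² = g·h_out, so v = √(2·9.81·3.070) = 7.761 m/s.
The bore is uniform, so the speed at the crest is the same v. Bernoulli surface→crest: P_atm = P_top + ½ρv² + ρg·h_top.
P_top = 98230 − ½·1020·7.761² − 1020·9.81·0.5431 = 62080 Pa. So P_gauge = P_top − P_atm = -36150 Pa.

P_gauge ≈ -36.15 kPa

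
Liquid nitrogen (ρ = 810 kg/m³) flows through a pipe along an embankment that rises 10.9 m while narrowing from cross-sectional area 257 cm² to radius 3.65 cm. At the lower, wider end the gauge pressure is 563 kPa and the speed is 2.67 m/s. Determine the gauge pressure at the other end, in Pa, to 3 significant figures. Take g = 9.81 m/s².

P₂ = 370000 Pa

Continuity gives A₁v₁ = A₂v₂, so v₂ = (257 cm²)/(41.9 cm²) × 2.67 m/s = 16.4 m/s.
Energy conservation along the streamline gives P₂ = P₁ − ½ρ(v₂² − v₁²) − ρg(h₂ − h₁).
P₂ = 563000 + ½·810·(2.67² − 16.4²) − 810·9.81·(+10.9) = 563000 + (-106000) − (86600) = 370000 Pa.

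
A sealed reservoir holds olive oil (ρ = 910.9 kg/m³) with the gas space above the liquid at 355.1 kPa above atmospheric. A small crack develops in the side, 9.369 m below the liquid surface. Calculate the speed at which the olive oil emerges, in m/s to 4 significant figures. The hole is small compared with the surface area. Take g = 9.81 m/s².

31.04 m/s

Take point 1 at the surface (v₁ ≈ 0) and point 2 at the hole (at atmospheric pressure). Bernoulli: P₁ + ρg h = P_atm + ½ρv₂².
With P₁ − P_atm = 355100 Pa, v₂ = √(2gh + 2ΔP/ρ) = √(2·9.81·9.369 + 2·355100/910.9) = 31.04 m/s.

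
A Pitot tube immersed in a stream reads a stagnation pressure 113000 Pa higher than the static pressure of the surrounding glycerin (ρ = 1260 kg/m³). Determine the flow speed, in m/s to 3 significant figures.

At the stagnation point the flow is brought to rest, so Bernoulli gives P_stag − P_static = ½ρv².
v = √(2ΔP/ρ) = √(2·113000/1260) = 13.4 m/s.

13.4 m/s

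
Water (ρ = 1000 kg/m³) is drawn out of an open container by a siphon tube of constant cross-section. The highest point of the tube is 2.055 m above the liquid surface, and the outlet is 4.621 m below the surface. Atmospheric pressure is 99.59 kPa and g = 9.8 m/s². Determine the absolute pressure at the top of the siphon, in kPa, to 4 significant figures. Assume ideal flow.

P_top = 34.17 kPa

From the surface to the outlet (both open to atmosphere, surface at rest): v = √(2g·h_out) = √(2·9.8·4.621) = 9.517 m/s.
With constant cross-section the crest speed equals v; applying Bernoulli from the surface up to the crest, P_top = P_atm − ½ρv² − ρg·h_top.
P_top = 99590 − ½·1000·9.517² − 1000·9.8·2.055 = 34170 Pa.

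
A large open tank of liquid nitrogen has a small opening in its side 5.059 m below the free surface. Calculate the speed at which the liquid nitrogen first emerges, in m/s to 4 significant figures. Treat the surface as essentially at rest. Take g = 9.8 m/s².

The surface is effectively still and both ends are open, so ½v² = gh and v = √(2·9.8·5.059) = 9.958 m/s.

v ≈ 9.958 m/s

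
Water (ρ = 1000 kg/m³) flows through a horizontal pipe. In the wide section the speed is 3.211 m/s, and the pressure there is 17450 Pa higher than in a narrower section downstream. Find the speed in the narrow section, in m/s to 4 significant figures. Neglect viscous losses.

v₂ = 6.724 m/s

Along the level pipe P + ½ρv² is conserved, hence v₂² = v₁² + 2(P₁ − P₂)/ρ.
v₂ = √(3.211² + 2·17450/1000) = √(10.31 + 34.90) = 6.724 m/s.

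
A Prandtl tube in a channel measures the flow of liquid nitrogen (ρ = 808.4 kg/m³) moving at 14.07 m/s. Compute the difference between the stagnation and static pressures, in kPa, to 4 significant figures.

80.02 kPa

The dynamic pressure equals the rise in static pressure at the stagnation point: ΔP = ½ρv².
ΔP = ½·808.4·14.07² = 80020 Pa.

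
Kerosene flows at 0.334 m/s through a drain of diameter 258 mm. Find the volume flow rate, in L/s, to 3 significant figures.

17.5 L/s

Q = A·v = 0.0523 m² × 0.334 m/s = 0.0175 m³/s.
Converting: 0.0175 m³/s × 1000 = 17.5 L/s.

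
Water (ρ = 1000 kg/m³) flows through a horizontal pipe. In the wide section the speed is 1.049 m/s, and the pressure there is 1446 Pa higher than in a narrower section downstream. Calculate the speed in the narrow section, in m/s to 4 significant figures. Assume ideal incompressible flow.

1.998 m/s

Horizontal Bernoulli: P₁ + ½ρv₁² = P₂ + ½ρv₂², so v₂² = v₁² + 2(P₁ − P₂)/ρ.
v₂ = √(1.049² + 2·1446/1000) = √(1.100 + 2.892) = 1.998 m/s.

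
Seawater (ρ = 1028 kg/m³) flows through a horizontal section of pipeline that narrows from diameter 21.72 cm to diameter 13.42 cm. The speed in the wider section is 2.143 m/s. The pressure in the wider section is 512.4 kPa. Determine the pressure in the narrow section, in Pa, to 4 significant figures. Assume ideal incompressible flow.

By continuity, v₂ = v₁·A₁/A₂ = 2.143·(370.5/141.4) = 5.614 m/s.
The pipe is horizontal, so Bernoulli reduces to P₁ + ½ρv₁² = P₂ + ½ρv₂².
P₂ = P₁ − ½ρ(v₂² − v₁²) = 512400 − ½·1028·(5.614² − 2.143²) = 512400 − 13840 = 498600 Pa.

P₂ ≈ 498600 Pa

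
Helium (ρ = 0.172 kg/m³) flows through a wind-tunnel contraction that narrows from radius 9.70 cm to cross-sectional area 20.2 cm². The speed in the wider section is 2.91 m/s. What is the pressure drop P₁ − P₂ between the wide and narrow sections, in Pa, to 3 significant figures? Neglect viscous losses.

ΔP ≈ 155 Pa

The volume flow rate is constant, so v₂ = (A₁/A₂)v₁ = (296/20.2)·2.91 = 42.6 m/s.
Bernoulli (h₁ = h₂): P₁ − P₂ = ½ρ(v₂² − v₁²).
P₁ − P₂ = ½·0.172·(42.6² − 2.91²) = ½·0.172·1800 = 155 Pa.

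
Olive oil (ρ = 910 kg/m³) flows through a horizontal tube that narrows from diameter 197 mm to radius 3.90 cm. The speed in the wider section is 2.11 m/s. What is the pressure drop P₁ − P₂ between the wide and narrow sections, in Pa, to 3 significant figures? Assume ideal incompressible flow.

ΔP = 80400 Pa

By continuity, v₂ = v₁·A₁/A₂ = 2.11·(305/47.8) = 13.5 m/s.
Along the horizontal streamline, P + ½ρv² is constant.
P₁ − P₂ = ½·910·(13.5² − 2.11²) = ½·910·177 = 80400 Pa.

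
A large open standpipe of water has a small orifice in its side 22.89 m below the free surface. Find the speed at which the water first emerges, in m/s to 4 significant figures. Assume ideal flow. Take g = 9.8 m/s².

v ≈ 21.18 m/s

The surface is effectively still and both ends are open, so ½v² = gh and v = √(2·9.8·22.89) = 21.18 m/s.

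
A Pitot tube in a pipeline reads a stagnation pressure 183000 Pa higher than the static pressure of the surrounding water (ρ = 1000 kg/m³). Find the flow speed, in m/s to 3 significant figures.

v = 19.1 m/s

Bernoulli between the free stream and the stagnation point: ½ρv² = P_stag − P_static.
v = √(2ΔP/ρ) = √(2·183000/1000) = 19.1 m/s.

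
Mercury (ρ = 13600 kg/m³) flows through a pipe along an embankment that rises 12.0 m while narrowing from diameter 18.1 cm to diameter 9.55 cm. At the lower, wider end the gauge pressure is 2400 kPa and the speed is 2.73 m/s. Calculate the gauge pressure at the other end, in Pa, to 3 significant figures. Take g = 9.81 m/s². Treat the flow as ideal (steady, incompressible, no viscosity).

196000 Pa

The volume flow rate is constant, so v₂ = (A₁/A₂)v₁ = (257/71.6)·2.73 = 9.81 m/s.
Bernoulli: P₁ + ½ρv₁² + ρg h₁ = P₂ + ½ρv₂² + ρg h₂, so P₂ = P₁ + ½ρ(v₁² − v₂²) − ρg(h₂ − h₁).
P₂ = 2400000 + ½·13600·(2.73² − 9.81²) − 13600·9.81·(+12.0) = 2400000 + (-603000) − (1600000) = 196000 Pa.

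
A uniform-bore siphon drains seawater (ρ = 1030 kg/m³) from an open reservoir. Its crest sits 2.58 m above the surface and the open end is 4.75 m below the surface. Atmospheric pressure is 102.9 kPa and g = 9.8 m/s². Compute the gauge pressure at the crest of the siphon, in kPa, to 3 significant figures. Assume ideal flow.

Bernoulli surface→outlet gives ½v² = g·h_out, so v = √(2·9.8·4.75) = 9.65 m/s.
With constant cross-section the crest speed equals v; applying Bernoulli from the surface up to the crest, P_top = P_atm − ½ρv² − ρg·h_top.
P_top = 102900 − ½·1030·9.65² − 1030·9.8·2.58 = 28900 Pa. So P_gauge = P_top − P_atm = -74000 Pa.

P_gauge ≈ -74.0 kPa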